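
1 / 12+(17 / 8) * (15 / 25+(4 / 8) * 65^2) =1077701 / 240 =4490.42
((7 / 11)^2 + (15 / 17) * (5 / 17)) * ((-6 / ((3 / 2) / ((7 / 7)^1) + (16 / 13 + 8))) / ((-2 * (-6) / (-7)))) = 2114476 / 9756351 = 0.22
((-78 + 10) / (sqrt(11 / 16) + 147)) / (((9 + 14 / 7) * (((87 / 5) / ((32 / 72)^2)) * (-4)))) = 1066240 / 8933394987 - 5440 * sqrt(11) / 26800184961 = 0.00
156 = 156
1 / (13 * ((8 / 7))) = 7 / 104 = 0.07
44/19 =2.32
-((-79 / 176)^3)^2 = -243087455521 / 29721861554176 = -0.01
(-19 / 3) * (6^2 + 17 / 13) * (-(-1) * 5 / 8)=-46075 / 312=-147.68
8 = 8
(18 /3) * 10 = 60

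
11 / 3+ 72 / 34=295 / 51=5.78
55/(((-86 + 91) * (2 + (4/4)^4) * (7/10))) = 110/21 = 5.24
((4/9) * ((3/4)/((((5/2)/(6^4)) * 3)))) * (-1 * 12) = -3456/5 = -691.20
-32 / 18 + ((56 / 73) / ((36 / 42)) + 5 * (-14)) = -46570 / 657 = -70.88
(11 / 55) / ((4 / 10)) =1 / 2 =0.50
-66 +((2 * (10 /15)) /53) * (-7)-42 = -108.18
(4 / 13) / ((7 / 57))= 228 / 91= 2.51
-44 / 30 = -1.47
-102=-102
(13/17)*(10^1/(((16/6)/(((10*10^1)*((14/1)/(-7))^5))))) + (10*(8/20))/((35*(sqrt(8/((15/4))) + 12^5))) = -31693950809481696/3453827973001 - sqrt(30)/2031663513530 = -9176.47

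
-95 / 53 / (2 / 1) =-0.90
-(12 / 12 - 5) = 4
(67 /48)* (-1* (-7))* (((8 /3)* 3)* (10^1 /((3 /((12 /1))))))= 9380 /3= 3126.67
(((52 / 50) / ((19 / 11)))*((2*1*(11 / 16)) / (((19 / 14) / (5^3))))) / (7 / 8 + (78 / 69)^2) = 116496380 / 3289071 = 35.42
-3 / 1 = -3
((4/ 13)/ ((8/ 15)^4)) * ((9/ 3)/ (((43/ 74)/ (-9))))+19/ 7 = -348582673/ 2003456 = -173.99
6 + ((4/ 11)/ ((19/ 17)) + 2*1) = 1740/ 209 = 8.33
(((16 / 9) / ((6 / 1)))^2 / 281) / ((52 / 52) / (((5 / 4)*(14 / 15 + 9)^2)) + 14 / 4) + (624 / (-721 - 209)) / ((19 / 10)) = -6635338772272 / 18794232653787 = -0.35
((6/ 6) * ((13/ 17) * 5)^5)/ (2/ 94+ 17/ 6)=65440391250/ 228596977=286.27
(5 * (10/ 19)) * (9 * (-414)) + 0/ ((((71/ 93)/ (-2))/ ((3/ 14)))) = -186300/ 19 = -9805.26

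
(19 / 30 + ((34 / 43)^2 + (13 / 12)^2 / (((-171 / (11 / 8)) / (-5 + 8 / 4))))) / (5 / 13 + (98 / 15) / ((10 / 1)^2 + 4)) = 10155574507 / 3531087072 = 2.88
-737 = -737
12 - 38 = -26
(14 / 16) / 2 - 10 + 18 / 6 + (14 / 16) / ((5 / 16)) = -301 / 80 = -3.76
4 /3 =1.33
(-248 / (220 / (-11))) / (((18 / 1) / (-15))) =-31 / 3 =-10.33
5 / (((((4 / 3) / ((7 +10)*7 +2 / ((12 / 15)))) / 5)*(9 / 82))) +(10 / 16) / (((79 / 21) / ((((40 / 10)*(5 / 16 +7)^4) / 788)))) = 169380176142105 / 8159494144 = 20758.66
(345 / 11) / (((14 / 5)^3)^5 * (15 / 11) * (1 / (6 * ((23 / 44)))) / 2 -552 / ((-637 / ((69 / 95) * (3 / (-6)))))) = 586165191650390625 / 20711241384389425755292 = 0.00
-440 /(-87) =440 /87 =5.06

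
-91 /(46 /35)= -3185 /46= -69.24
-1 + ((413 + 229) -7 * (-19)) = 774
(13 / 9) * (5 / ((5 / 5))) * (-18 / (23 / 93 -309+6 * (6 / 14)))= 42315 / 99662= 0.42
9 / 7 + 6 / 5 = 87 / 35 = 2.49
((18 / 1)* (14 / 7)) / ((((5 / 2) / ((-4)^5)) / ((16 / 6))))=-196608 / 5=-39321.60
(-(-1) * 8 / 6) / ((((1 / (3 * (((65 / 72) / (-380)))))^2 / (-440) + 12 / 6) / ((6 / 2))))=-18590 / 198641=-0.09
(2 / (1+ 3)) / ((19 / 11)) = 11 / 38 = 0.29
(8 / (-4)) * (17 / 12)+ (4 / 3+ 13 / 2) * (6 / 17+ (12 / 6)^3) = 6385 / 102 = 62.60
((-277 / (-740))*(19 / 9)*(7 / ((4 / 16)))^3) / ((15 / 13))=15034.37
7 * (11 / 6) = 77 / 6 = 12.83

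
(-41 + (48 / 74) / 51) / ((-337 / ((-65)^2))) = 108924725 / 211973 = 513.86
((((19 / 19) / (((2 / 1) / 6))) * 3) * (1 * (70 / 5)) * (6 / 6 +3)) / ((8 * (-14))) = -9 / 2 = -4.50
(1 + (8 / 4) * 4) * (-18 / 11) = -14.73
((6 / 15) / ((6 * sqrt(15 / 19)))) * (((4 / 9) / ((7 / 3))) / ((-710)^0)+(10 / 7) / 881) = 3554 * sqrt(285) / 4162725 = 0.01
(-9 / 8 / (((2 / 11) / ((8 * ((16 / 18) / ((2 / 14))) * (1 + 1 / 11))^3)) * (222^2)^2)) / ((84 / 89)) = -71450624 / 165317867649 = -0.00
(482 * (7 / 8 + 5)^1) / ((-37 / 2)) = -11327 / 74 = -153.07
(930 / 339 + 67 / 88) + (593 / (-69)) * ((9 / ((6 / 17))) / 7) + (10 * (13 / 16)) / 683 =-3798562181 / 136684009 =-27.79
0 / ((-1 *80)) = 0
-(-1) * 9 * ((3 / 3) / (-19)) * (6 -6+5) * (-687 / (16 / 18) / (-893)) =-278235 / 135736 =-2.05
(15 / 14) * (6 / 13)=0.49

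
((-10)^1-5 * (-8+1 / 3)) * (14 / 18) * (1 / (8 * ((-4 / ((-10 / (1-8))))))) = -425 / 432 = -0.98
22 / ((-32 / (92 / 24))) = -253 / 96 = -2.64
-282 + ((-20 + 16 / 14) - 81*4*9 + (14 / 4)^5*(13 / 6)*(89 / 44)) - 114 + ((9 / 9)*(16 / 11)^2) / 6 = -223053683 / 216832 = -1028.69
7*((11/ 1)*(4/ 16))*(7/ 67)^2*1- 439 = -438.79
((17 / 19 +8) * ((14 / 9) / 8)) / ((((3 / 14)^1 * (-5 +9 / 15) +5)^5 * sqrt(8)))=62133378125 * sqrt(2) / 157963888138752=0.00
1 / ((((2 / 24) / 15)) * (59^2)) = 180 / 3481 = 0.05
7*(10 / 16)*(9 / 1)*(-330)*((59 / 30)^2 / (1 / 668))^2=-26021463231533 / 300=-86738210771.78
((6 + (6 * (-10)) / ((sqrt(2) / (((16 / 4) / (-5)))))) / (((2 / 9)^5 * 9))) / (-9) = -2187 * sqrt(2) / 4 - 2187 / 16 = -909.91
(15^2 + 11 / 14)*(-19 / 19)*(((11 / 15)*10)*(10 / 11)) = -31610 / 21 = -1505.24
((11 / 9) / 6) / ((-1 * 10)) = -11 / 540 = -0.02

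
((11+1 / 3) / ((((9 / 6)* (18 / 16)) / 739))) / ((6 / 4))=804032 / 243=3308.77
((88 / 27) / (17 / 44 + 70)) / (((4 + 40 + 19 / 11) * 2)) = 21296 / 42060357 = 0.00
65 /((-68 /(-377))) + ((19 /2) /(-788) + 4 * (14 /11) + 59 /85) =539530169 /1473560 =366.14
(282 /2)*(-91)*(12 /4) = -38493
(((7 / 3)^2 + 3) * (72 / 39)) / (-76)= -8 / 39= -0.21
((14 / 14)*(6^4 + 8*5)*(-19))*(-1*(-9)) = -228456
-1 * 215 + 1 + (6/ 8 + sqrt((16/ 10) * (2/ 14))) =-853/ 4 + 2 * sqrt(70)/ 35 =-212.77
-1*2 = -2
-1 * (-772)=772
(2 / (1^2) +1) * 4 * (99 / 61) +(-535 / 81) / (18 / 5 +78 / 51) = 39181433 / 2154276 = 18.19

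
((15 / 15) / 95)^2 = 1 / 9025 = 0.00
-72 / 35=-2.06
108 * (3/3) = 108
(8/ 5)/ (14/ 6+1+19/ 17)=408/ 1135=0.36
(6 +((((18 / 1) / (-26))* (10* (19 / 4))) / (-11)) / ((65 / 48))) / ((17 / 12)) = 183096 / 31603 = 5.79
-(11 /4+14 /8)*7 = -63 /2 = -31.50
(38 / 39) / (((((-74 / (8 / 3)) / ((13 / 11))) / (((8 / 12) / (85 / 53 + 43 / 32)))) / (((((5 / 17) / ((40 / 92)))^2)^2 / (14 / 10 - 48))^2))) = -3942958108898350 / 20803888774953394224939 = -0.00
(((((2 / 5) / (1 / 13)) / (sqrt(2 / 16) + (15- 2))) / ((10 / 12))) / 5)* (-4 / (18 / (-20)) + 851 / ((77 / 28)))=168059008 / 5572875- 3231904* sqrt(2) / 5572875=29.34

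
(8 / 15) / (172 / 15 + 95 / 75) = 8 / 191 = 0.04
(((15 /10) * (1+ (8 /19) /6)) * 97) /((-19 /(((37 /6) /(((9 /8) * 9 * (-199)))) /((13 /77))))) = 33715066 /226939401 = 0.15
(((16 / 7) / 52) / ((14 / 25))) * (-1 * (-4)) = 200 / 637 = 0.31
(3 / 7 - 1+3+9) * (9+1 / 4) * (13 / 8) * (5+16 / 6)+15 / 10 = 27689 / 21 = 1318.52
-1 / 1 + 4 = 3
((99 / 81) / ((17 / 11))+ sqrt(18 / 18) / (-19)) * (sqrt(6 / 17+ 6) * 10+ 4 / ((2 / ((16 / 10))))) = 20.97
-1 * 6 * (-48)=288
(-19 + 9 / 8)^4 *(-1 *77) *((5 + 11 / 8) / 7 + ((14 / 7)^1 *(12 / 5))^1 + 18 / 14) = -54998561.65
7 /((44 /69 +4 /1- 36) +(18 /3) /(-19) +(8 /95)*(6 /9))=-0.22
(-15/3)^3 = -125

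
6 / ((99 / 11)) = 2 / 3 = 0.67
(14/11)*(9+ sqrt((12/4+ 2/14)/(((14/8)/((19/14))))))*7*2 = 8*sqrt(1463)/11+ 1764/11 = 188.18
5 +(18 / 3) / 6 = 6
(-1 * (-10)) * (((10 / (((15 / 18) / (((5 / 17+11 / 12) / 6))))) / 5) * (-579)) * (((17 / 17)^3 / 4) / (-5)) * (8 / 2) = 47671 / 85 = 560.84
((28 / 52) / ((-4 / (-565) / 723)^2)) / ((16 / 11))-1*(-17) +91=12848849066349 / 3328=3860832051.19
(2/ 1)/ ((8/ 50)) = 25/ 2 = 12.50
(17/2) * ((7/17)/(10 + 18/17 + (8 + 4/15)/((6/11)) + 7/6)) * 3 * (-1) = -0.38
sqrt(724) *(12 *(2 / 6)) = 8 *sqrt(181) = 107.63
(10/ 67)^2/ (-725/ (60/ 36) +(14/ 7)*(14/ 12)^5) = -388800/ 7516709297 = -0.00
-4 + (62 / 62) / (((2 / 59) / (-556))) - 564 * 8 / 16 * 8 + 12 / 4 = -18659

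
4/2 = 2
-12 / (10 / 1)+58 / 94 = -137 / 235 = -0.58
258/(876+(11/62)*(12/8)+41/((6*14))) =167958/570767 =0.29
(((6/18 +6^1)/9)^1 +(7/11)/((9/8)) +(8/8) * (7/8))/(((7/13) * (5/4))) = 13247/4158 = 3.19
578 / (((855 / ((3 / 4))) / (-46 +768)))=5491 / 15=366.07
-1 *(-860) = 860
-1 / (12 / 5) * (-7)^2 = -245 / 12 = -20.42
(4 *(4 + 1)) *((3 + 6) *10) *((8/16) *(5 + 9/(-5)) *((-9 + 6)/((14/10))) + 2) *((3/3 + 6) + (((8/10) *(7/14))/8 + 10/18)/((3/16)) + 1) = -606400/21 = -28876.19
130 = 130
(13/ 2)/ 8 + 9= 157/ 16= 9.81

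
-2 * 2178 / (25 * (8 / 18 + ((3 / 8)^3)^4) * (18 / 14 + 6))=-6286182853902336 / 116825143213025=-53.81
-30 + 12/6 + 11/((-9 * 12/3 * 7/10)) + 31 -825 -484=-164611/126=-1306.44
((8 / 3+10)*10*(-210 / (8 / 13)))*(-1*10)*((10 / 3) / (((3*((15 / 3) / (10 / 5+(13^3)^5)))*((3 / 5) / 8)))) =590002726809086148740000 / 9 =65555858534342905415555.56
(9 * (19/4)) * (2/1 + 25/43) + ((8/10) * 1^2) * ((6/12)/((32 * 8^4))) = 1554923563/14090240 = 110.35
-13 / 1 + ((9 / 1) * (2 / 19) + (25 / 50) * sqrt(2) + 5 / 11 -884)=-187180 / 209 + sqrt(2) / 2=-894.89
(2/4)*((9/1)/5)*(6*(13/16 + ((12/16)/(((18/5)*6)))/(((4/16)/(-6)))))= -9/80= -0.11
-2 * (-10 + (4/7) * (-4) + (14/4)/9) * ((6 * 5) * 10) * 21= 149900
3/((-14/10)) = -2.14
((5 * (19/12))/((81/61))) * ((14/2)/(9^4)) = 40565/6377292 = 0.01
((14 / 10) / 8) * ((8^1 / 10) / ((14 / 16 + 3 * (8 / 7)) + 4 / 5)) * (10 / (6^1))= 196 / 4287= 0.05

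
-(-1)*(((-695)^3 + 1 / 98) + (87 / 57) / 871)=-544442783160359 / 1621802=-335702374.99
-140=-140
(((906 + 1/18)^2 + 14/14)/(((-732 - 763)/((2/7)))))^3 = -150541268232268930859081/38980977788339496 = -3861916.16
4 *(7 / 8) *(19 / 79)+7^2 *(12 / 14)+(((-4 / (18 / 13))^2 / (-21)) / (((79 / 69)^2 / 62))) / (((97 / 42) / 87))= -2416275427 / 3632262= -665.23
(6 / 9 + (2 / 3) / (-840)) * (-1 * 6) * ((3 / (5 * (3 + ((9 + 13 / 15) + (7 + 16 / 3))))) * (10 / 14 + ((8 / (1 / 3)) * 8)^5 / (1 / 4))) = -99279483833.01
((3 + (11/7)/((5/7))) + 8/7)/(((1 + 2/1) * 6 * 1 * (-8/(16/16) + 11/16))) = -0.05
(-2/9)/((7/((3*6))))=-0.57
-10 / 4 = -5 / 2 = -2.50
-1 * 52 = -52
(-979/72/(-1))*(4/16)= 979/288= 3.40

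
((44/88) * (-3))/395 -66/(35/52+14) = -2713569/602770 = -4.50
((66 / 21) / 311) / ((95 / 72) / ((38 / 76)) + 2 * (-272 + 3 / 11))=-8712 / 466232851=-0.00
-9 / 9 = -1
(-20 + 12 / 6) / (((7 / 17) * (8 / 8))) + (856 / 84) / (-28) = -12959 / 294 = -44.08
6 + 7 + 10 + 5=28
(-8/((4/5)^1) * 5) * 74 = -3700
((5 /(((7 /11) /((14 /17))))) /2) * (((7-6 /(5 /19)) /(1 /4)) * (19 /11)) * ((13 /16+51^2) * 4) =-62485129 /17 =-3675595.82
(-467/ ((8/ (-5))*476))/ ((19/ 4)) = 2335/ 18088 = 0.13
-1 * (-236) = 236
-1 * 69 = -69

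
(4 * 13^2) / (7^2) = 13.80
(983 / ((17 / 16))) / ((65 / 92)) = 1446976 / 1105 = 1309.48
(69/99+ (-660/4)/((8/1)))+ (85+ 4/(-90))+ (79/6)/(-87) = 7450381/114840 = 64.88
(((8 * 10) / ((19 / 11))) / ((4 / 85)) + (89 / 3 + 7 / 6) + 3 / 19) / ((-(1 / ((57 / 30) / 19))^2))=-115733 / 11400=-10.15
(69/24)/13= 23/104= 0.22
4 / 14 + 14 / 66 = 115 / 231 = 0.50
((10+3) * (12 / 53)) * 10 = 1560 / 53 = 29.43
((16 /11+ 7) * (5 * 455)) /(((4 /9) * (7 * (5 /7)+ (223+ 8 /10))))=732375 /3872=189.15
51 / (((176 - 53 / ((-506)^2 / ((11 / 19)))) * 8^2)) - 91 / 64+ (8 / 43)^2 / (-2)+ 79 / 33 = 17151577880443 / 17879535225024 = 0.96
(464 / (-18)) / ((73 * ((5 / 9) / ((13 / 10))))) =-1508 / 1825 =-0.83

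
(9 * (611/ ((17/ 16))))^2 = 7741184256/ 289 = 26786104.69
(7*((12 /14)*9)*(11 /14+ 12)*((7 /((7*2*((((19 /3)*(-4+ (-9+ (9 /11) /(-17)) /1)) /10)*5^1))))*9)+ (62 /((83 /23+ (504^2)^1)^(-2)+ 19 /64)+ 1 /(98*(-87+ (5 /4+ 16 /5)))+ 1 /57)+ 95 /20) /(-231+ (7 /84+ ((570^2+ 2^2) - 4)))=0.00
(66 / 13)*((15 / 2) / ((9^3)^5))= 55 / 297398301914493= 0.00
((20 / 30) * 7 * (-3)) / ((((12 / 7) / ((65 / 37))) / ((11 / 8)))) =-35035 / 1776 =-19.73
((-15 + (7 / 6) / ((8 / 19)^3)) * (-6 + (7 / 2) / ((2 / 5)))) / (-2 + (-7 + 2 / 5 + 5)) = -106315 / 221184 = -0.48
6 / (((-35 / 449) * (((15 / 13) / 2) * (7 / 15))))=-70044 / 245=-285.89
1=1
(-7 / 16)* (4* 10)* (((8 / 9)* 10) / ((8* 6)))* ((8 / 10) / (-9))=70 / 243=0.29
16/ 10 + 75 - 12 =323/ 5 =64.60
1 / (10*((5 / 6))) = 3 / 25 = 0.12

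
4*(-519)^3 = -559193436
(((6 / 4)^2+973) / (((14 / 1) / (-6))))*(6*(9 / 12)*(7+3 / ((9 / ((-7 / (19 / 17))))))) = -175545 / 19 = -9239.21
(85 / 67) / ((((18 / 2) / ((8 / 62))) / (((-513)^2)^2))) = 2616410407860 / 2077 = 1259706503.54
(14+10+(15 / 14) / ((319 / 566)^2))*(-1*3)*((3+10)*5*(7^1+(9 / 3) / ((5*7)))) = -188589666096 / 4986289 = -37821.65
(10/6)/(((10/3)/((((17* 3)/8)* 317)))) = 16167/16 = 1010.44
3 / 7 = 0.43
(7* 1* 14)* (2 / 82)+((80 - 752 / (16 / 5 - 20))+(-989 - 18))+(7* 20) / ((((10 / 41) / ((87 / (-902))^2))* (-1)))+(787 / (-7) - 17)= -30201071 / 29766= -1014.62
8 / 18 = 4 / 9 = 0.44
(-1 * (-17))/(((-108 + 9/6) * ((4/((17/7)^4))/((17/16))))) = -24137569/16365216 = -1.47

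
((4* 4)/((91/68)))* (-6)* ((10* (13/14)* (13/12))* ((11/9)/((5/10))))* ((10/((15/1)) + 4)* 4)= -6223360/189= -32927.83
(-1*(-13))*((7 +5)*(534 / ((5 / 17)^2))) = 24074856 / 25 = 962994.24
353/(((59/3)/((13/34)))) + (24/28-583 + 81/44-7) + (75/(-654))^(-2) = -97388413949/193077500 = -504.40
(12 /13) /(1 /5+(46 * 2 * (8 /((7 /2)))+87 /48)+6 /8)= 2240 /516997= 0.00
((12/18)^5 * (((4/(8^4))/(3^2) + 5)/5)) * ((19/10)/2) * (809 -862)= -46403567/6998400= -6.63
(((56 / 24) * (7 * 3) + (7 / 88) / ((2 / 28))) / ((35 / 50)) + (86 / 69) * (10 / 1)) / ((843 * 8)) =127595 / 10237392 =0.01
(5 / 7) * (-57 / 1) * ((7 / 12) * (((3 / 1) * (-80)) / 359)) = 5700 / 359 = 15.88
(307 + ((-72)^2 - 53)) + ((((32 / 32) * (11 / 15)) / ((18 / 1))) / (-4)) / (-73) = 428731931 / 78840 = 5438.00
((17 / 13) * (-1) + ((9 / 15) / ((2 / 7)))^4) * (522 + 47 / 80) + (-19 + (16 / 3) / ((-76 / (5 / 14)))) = 39259055385229 / 4149600000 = 9460.93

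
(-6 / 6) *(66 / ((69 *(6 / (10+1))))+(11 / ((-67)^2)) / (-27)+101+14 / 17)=-4908555595 / 47390373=-103.58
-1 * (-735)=735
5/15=1/3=0.33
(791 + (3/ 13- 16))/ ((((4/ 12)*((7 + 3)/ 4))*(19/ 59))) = 3567612/ 1235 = 2888.75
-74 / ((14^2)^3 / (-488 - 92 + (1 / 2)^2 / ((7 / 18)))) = 300107 / 52706752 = 0.01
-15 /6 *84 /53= -210 /53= -3.96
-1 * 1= -1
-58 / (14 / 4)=-116 / 7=-16.57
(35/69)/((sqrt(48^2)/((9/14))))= 5/736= 0.01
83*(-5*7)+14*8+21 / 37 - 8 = -103616 / 37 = -2800.43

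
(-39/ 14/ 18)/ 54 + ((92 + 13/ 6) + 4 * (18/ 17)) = 7587751/ 77112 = 98.40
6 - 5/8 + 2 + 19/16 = 137/16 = 8.56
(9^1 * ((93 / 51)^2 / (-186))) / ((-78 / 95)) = 2945 / 15028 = 0.20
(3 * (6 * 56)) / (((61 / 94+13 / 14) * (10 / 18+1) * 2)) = 35532 / 173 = 205.39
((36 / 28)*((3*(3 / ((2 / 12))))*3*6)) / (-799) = -8748 / 5593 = -1.56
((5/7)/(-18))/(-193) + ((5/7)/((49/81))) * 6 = 8442065/1191582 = 7.08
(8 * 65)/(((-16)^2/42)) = 1365/16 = 85.31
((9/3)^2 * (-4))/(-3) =12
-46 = -46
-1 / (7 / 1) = -0.14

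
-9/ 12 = -3/ 4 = -0.75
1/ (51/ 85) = 5/ 3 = 1.67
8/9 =0.89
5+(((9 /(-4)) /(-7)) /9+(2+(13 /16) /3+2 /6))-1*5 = 887 /336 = 2.64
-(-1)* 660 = 660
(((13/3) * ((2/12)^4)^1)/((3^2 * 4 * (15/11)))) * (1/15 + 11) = 11869/15746400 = 0.00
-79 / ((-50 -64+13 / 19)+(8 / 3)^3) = 40527 / 48403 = 0.84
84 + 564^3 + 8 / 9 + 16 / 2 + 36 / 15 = 8073280768 / 45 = 179406239.29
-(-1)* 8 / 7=8 / 7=1.14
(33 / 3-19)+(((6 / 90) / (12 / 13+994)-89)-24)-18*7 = -47920457 / 194010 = -247.00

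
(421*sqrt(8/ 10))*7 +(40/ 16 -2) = 1/ 2 +5894*sqrt(5)/ 5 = 2636.38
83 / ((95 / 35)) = 30.58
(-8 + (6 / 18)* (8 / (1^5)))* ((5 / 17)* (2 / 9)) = -160 / 459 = -0.35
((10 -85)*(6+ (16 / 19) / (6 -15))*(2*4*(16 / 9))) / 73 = -3232000 / 37449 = -86.30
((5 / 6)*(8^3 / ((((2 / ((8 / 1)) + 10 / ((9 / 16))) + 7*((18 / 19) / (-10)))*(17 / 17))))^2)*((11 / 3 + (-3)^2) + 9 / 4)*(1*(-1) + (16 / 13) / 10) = -434497742438400 / 45848604997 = -9476.79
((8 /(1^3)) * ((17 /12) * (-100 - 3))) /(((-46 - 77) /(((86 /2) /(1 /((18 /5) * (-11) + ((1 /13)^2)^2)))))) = -851574822778 /52695045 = -16160.43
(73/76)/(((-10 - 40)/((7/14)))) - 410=-410.01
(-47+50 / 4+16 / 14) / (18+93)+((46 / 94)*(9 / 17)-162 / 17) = -9.57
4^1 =4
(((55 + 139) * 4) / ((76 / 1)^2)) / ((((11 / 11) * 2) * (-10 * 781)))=-97 / 11277640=-0.00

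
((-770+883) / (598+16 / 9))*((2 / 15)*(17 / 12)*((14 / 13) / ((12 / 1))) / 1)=13447 / 4210440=0.00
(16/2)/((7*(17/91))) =104/17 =6.12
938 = 938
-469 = -469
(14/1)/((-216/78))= -91/18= -5.06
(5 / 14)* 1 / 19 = 5 / 266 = 0.02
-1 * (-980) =980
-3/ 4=-0.75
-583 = -583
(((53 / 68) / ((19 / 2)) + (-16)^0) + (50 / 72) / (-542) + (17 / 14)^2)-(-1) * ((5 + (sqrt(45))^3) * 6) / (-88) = 7522079627 / 3396980664-405 * sqrt(5) / 44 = -18.37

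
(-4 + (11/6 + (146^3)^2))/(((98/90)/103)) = 12826224253245405/14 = 916158875231814.64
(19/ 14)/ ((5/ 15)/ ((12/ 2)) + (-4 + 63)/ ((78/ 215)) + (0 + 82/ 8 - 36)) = 4446/ 448595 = 0.01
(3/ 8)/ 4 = 0.09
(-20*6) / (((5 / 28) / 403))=-270816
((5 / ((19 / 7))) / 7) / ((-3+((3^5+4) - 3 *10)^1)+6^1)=1 / 836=0.00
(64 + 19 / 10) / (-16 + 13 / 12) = -3954 / 895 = -4.42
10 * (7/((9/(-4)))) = -280/9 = -31.11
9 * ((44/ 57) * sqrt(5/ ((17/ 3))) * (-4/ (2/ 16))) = -4224 * sqrt(255)/ 323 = -208.83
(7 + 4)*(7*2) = 154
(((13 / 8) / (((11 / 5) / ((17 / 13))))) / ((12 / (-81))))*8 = -52.16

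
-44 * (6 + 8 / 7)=-2200 / 7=-314.29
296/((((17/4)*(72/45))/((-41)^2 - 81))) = 1184000/17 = 69647.06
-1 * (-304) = 304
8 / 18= 4 / 9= 0.44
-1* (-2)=2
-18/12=-3/2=-1.50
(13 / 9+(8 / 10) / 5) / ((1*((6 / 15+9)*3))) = 361 / 6345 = 0.06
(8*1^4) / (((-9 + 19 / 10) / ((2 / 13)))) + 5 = 4455 / 923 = 4.83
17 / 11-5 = -38 / 11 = -3.45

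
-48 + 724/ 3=580/ 3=193.33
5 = 5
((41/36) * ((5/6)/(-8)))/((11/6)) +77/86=113153/136224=0.83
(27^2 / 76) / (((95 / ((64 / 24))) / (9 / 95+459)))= 21196404 / 171475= 123.61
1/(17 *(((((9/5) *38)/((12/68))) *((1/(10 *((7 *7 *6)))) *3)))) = 2450/16473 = 0.15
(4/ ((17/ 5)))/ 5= 4/ 17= 0.24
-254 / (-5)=254 / 5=50.80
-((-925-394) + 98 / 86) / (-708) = -14167 / 7611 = -1.86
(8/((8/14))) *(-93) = -1302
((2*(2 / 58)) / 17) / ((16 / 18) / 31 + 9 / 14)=7812 / 1293139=0.01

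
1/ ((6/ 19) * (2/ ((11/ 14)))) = 209/ 168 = 1.24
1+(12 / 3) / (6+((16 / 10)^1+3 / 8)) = 479 / 319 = 1.50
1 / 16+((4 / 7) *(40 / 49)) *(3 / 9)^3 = 11821 / 148176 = 0.08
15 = 15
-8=-8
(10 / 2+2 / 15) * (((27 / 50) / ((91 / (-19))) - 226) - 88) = -15721343 / 9750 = -1612.45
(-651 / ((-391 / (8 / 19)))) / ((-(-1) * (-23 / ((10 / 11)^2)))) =-520800 / 20674907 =-0.03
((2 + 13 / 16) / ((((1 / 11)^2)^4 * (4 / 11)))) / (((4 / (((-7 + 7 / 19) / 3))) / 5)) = -4581127812.49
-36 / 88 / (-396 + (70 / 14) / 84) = 378 / 365849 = 0.00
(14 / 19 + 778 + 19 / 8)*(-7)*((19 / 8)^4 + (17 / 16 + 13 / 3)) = -203469.78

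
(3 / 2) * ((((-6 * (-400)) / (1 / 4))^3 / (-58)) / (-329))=663552000000 / 9541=69547426.89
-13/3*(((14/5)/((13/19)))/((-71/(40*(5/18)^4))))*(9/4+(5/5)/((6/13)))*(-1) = -4405625/16769916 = -0.26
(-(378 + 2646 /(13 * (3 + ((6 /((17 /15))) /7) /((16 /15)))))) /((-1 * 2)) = 3311721 /15301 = 216.44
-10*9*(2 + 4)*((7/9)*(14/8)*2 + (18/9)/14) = -1547.14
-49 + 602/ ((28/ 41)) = 1665/ 2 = 832.50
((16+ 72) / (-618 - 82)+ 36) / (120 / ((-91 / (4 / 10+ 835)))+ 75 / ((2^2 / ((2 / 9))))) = -489684 / 14980325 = -0.03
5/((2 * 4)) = 5/8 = 0.62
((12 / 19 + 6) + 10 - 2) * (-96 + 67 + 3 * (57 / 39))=-88960 / 247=-360.16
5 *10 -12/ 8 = 97/ 2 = 48.50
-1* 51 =-51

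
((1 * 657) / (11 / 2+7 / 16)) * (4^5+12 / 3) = 10806336 / 95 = 113750.91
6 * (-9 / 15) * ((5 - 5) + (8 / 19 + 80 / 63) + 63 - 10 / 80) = -618283 / 2660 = -232.44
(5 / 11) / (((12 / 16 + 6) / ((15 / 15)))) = 20 / 297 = 0.07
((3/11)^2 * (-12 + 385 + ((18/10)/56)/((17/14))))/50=0.55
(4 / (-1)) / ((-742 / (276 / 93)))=184 / 11501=0.02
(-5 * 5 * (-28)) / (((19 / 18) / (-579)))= -7295400 / 19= -383968.42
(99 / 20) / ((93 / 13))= 429 / 620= 0.69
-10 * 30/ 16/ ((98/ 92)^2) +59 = 101984/ 2401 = 42.48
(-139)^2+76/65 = 1255941/65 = 19322.17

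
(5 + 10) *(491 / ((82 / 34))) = 125205 / 41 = 3053.78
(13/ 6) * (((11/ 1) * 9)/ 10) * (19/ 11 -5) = -70.20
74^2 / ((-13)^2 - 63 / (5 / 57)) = -13690 / 1373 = -9.97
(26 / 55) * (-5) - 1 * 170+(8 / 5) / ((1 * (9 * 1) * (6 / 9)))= -28396 / 165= -172.10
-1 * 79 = -79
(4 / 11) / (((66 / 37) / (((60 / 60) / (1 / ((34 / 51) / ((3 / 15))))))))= 740 / 1089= 0.68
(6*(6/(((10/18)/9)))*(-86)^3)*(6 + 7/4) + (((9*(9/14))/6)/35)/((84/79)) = -78885771736761/27440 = -2874845908.77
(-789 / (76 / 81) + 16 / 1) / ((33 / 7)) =-438851 / 2508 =-174.98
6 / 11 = 0.55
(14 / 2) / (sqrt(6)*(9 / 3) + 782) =0.01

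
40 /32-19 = -71 /4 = -17.75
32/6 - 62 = -170/3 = -56.67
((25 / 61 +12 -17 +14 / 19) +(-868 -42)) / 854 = -75654 / 70699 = -1.07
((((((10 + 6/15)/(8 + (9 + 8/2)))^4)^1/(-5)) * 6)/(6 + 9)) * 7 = -14623232/434109375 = -0.03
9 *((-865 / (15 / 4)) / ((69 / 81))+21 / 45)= -279777 / 115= -2432.84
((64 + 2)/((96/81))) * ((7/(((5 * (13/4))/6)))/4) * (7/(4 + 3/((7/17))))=916839/41080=22.32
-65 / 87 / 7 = -65 / 609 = -0.11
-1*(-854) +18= 872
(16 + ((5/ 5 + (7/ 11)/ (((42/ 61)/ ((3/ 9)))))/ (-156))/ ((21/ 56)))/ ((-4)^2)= 185069/ 185328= 1.00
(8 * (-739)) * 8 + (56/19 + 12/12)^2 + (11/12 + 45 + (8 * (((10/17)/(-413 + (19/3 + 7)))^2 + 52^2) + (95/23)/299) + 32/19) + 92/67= -21228963325634389476439/829274829991911732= -25599.43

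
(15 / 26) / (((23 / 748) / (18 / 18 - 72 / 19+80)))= 8229870 / 5681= 1448.67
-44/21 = -2.10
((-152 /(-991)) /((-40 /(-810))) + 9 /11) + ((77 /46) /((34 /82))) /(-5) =132843613 /42622910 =3.12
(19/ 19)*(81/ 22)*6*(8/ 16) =243/ 22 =11.05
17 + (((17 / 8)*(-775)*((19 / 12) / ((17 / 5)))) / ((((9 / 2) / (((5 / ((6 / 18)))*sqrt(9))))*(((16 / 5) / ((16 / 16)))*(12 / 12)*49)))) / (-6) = 5679089 / 225792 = 25.15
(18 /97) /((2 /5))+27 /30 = 1323 /970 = 1.36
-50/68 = -25/34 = -0.74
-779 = -779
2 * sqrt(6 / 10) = 2 * sqrt(15) / 5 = 1.55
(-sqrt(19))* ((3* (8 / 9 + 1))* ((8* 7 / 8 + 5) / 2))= -34* sqrt(19)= -148.20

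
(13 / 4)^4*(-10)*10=-714025 / 64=-11156.64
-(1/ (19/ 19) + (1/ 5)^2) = -26/ 25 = -1.04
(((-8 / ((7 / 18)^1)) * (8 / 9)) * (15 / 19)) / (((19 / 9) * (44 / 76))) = -17280 / 1463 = -11.81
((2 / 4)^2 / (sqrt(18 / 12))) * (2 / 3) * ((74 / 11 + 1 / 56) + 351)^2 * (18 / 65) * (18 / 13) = 437070398769 * sqrt(6) / 160320160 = 6677.88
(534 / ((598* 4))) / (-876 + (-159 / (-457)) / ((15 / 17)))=-610095 / 2392907764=-0.00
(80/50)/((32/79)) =79/20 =3.95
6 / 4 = 3 / 2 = 1.50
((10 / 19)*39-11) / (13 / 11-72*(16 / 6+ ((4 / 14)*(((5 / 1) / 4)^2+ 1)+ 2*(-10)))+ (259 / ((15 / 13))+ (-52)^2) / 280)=8362200 / 1059439943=0.01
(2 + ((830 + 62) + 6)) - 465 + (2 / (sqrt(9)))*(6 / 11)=4789 / 11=435.36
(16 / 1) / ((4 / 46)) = 184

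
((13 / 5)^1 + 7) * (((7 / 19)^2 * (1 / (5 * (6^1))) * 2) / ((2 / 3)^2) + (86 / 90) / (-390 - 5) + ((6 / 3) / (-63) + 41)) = 9818636468 / 24954125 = 393.47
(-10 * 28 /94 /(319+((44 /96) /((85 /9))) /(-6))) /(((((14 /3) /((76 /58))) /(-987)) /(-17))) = -553492800 /12581041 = -43.99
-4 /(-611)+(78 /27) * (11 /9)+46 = 2451656 /49491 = 49.54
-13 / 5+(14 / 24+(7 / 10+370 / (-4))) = -5629 / 60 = -93.82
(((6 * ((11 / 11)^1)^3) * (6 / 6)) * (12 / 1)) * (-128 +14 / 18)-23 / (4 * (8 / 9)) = -293327 / 32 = -9166.47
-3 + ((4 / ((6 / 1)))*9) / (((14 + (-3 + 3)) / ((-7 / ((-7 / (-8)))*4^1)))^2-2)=-2925 / 463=-6.32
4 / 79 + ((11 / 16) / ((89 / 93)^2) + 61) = 618763709 / 10012144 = 61.80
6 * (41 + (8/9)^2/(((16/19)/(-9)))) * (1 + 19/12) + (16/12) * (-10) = 8843/18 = 491.28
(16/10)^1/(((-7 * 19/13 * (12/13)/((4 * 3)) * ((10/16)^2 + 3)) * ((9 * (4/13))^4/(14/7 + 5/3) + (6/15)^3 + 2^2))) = -169903676800/5696114236337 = -0.03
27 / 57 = 9 / 19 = 0.47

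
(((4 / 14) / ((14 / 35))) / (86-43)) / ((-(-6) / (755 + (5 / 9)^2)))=21850 / 10449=2.09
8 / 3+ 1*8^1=32 / 3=10.67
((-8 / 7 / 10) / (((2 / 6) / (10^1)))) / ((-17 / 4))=96 / 119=0.81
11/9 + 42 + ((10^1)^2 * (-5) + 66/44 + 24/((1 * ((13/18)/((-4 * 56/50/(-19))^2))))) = -23939417231/52796250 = -453.43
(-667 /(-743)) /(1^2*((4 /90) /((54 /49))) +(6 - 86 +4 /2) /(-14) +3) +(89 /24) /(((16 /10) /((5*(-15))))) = -605054421185 /3482851136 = -173.72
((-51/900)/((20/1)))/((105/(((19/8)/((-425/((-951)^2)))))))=1909291/14000000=0.14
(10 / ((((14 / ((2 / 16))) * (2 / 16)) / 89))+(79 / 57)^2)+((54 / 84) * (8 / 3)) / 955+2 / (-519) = 246078685994 / 3757484745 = 65.49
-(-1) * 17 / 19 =17 / 19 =0.89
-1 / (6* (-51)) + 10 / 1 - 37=-8261 / 306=-27.00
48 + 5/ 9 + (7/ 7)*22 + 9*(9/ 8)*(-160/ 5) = -2281/ 9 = -253.44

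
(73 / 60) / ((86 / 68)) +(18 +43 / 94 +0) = 588701 / 30315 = 19.42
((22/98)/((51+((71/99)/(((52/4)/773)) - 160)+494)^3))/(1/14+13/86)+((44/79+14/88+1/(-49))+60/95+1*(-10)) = -78376452129642833353398359/9037066067697541419183176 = -8.67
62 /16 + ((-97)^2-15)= 75183 /8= 9397.88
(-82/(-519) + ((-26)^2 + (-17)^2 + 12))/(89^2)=507145/4110999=0.12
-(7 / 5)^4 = -2401 / 625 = -3.84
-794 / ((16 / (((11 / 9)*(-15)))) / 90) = 81881.25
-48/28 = -12/7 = -1.71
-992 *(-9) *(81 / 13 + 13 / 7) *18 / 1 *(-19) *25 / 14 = -28091059200 / 637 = -44098994.03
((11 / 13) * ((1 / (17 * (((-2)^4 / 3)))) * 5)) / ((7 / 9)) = 0.06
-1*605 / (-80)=121 / 16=7.56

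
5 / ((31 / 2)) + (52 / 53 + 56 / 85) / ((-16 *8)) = 1384343 / 4468960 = 0.31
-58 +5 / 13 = -749 / 13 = -57.62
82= 82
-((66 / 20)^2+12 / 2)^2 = -2852721 / 10000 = -285.27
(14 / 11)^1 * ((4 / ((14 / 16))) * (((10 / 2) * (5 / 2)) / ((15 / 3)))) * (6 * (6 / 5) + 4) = 1792 / 11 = 162.91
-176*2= -352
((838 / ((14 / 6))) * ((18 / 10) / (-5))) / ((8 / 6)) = -96.97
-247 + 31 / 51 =-12566 / 51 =-246.39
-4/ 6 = -2/ 3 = -0.67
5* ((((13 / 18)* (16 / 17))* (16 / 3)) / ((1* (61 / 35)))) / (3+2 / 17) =291200 / 87291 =3.34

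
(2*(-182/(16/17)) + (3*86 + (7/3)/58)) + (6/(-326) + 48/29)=-7208089/56724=-127.07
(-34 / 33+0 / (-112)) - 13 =-463 / 33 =-14.03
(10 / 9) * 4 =40 / 9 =4.44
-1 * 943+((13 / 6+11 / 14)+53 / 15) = -32778 / 35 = -936.51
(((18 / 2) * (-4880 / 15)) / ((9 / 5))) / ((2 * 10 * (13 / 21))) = -1708 / 13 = -131.38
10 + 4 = 14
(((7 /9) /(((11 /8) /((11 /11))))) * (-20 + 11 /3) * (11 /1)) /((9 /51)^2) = -793016 /243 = -3263.44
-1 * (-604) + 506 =1110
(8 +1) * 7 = 63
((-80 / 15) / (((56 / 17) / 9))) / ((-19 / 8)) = 816 / 133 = 6.14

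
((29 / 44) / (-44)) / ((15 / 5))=-29 / 5808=-0.00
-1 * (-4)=4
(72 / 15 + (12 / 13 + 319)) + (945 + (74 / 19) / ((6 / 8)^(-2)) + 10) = 12665309 / 9880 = 1281.91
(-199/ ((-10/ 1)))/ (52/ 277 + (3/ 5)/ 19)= 90.74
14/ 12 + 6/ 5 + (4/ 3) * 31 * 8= 9991/ 30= 333.03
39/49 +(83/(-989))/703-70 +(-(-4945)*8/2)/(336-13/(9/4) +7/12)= -3818106469136/405716800447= -9.41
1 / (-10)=-1 / 10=-0.10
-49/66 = -0.74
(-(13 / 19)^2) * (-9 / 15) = 507 / 1805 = 0.28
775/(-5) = -155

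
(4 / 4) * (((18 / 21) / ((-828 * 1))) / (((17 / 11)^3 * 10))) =-0.00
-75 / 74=-1.01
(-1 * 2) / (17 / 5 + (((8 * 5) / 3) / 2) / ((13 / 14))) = -390 / 2063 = -0.19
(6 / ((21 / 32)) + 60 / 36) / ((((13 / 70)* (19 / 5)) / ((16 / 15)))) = 36320 / 2223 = 16.34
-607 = -607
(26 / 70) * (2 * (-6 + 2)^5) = -26624 / 35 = -760.69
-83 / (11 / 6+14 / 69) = -11454 / 281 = -40.76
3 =3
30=30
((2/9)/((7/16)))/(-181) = -0.00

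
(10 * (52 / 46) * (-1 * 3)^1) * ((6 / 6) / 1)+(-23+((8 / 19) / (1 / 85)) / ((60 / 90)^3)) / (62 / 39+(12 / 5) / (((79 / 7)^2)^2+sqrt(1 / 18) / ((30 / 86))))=18914351846597298 * sqrt(2) / 112209485084072303184347+71215008632768234711022663 / 2580818156933662973239981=27.59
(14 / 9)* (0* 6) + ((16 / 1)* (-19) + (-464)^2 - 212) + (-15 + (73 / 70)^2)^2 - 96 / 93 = 214972.52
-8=-8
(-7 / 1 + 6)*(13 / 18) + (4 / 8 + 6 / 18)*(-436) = -6553 / 18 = -364.06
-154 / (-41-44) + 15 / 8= 2507 / 680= 3.69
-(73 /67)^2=-5329 /4489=-1.19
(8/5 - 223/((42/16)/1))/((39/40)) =-70016/819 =-85.49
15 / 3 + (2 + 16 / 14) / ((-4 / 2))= 24 / 7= 3.43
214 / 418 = 107 / 209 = 0.51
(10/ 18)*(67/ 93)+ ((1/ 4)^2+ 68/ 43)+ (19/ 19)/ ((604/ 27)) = 181633205/ 86954256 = 2.09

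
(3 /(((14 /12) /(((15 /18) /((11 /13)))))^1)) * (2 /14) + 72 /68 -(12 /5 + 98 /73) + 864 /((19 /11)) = 31638536873 /63545405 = 497.89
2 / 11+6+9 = 167 / 11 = 15.18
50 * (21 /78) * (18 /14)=225 /13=17.31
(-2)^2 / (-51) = -0.08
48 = 48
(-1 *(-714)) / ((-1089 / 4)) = -952 / 363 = -2.62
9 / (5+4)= 1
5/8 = 0.62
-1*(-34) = 34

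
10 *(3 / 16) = 15 / 8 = 1.88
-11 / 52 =-0.21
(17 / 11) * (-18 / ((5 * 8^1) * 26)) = -153 / 5720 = -0.03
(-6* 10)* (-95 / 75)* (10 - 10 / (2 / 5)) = -1140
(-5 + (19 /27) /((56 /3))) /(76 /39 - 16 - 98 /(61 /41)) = 1983293 /31941840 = 0.06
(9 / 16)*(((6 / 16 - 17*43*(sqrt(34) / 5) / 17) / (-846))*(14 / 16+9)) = -237 / 96256+3397*sqrt(34) / 60160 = 0.33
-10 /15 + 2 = 4 /3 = 1.33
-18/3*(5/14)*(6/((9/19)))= -190/7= -27.14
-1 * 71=-71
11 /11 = 1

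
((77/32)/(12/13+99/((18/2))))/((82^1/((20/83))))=1001/1687888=0.00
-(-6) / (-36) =-1 / 6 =-0.17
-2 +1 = -1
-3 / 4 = -0.75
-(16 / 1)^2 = -256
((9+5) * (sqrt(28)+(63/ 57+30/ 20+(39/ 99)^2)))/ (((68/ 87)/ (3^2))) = 69567897/ 156332+5481 * sqrt(7)/ 17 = 1298.02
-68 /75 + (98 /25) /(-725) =-49594 /54375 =-0.91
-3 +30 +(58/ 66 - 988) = -31684/ 33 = -960.12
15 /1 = 15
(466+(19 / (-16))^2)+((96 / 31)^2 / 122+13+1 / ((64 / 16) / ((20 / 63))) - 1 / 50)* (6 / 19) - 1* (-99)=85409591482387 / 149694585600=570.56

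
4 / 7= 0.57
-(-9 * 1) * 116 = 1044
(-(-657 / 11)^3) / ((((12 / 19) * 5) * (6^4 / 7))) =155217783 / 425920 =364.43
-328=-328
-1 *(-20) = 20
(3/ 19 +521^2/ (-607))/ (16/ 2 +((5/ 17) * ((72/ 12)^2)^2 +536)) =-43822243/ 90695512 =-0.48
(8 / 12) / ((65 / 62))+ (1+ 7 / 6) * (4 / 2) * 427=120313 / 65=1850.97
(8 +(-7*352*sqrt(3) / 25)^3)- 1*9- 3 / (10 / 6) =-44879020032*sqrt(3) / 15625- 14 / 5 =-4974898.34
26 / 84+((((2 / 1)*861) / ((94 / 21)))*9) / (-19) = -6823009 / 37506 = -181.92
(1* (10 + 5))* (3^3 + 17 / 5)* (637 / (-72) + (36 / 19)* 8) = 8633 / 3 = 2877.67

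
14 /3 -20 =-46 /3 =-15.33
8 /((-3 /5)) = -40 /3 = -13.33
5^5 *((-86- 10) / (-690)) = 10000 / 23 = 434.78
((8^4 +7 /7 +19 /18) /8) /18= 73765 /2592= 28.46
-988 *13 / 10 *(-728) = 4675216 / 5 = 935043.20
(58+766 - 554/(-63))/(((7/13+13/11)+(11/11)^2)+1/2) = 15005276/58023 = 258.61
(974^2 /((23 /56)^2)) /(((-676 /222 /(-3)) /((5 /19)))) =2476727406720 /1698619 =1458082.95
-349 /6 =-58.17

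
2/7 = 0.29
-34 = -34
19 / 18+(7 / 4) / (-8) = 241 / 288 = 0.84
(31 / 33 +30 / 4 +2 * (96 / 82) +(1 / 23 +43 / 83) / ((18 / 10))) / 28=171908491 / 433923336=0.40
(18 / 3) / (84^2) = 1 / 1176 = 0.00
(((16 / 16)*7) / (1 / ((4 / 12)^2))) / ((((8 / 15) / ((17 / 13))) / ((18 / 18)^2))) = 595 / 312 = 1.91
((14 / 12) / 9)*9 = 1.17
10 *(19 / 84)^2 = 1805 / 3528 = 0.51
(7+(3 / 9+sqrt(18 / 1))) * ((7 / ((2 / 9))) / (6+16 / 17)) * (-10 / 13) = -40.41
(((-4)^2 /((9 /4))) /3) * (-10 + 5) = -11.85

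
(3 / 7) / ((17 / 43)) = 129 / 119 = 1.08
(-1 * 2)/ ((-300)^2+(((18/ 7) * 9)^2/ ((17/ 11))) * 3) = -833/ 37918026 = -0.00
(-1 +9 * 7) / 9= 62 / 9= 6.89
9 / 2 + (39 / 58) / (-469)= 61185 / 13601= 4.50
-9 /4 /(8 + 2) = -0.22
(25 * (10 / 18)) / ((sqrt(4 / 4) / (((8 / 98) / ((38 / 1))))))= 250 / 8379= 0.03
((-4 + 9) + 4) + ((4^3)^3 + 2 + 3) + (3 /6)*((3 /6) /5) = 5243161 /20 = 262158.05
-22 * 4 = -88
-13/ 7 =-1.86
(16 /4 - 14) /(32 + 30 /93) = -155 /501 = -0.31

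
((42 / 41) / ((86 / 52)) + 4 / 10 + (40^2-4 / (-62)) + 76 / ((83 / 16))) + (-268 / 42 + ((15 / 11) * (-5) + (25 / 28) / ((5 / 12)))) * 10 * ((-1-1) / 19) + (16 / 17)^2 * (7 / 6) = 15615899533795676 / 9589683452965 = 1628.41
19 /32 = 0.59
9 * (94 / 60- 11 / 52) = 3171 / 260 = 12.20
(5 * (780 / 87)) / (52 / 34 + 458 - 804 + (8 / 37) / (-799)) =-9607975 / 73831042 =-0.13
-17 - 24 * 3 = -89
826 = 826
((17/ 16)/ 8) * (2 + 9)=187/ 128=1.46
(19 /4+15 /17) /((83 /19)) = 7277 /5644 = 1.29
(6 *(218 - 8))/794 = 630/397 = 1.59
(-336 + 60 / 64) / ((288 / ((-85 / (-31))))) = -151895 / 47616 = -3.19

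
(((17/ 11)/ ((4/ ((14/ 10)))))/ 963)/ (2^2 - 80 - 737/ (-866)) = -7361/ 984831210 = -0.00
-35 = -35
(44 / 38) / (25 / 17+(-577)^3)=-187 / 31024155092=-0.00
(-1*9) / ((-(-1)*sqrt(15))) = -3*sqrt(15) / 5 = -2.32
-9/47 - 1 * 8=-385/47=-8.19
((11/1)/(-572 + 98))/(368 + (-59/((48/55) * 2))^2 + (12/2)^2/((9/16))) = -16896/1146395623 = -0.00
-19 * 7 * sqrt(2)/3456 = -133 * sqrt(2)/3456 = -0.05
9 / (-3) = -3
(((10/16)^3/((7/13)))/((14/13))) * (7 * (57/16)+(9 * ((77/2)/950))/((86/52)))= 10.59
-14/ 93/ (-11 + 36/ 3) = -14/ 93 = -0.15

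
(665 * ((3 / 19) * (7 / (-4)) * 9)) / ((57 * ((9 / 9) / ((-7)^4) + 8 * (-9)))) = 5294205 / 13138196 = 0.40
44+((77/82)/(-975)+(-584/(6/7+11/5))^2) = 33442872730627/915347550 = 36535.71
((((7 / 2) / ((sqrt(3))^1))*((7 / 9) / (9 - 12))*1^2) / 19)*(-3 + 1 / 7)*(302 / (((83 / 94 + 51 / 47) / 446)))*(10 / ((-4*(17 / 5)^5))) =-1384802125000*sqrt(3) / 80850917151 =-29.67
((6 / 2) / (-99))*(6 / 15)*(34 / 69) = -68 / 11385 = -0.01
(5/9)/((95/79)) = 79/171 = 0.46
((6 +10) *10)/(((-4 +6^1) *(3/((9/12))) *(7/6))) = 120/7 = 17.14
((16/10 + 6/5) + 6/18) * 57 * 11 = 9823/5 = 1964.60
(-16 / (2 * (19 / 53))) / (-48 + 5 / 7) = 2968 / 6289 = 0.47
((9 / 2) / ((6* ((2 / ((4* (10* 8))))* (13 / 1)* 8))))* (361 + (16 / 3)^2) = 17525 / 39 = 449.36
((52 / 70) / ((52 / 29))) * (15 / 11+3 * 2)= 2349 / 770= 3.05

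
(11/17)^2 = 121/289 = 0.42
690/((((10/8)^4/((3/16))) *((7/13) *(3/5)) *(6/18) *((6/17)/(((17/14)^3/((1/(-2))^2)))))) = 599346696/60025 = 9984.95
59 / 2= 29.50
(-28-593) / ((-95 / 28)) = 17388 / 95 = 183.03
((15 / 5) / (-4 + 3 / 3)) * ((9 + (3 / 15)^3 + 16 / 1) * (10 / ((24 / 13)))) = -6773 / 50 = -135.46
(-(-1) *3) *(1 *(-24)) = -72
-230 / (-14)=115 / 7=16.43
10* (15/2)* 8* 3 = 1800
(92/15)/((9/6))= 184/45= 4.09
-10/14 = -5/7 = -0.71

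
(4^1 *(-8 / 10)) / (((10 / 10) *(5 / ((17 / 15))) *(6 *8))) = -17 / 1125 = -0.02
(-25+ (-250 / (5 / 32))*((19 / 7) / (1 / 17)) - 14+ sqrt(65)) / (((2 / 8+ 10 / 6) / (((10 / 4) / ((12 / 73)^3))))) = -1005750936205 / 46368+ 1945085*sqrt(65) / 6624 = -21688258.36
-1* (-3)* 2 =6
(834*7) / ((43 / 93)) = 542934 / 43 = 12626.37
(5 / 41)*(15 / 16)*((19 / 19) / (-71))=-75 / 46576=-0.00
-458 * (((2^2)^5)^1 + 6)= -471740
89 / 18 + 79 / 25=3647 / 450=8.10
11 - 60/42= 67/7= 9.57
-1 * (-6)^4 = -1296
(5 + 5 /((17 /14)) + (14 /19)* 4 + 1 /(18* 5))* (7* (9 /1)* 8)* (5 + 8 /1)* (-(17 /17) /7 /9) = -18254756 /14535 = -1255.92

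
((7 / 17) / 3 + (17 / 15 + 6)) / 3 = 206 / 85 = 2.42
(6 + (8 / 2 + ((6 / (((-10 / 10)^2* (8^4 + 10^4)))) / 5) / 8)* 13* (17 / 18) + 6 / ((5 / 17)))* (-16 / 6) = -383186327 / 1902960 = -201.36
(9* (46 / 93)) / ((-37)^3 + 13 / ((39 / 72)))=-138 / 1569499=-0.00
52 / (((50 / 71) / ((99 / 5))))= 182754 / 125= 1462.03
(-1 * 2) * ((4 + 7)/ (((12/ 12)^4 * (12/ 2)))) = -11/ 3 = -3.67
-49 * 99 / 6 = -1617 / 2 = -808.50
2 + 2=4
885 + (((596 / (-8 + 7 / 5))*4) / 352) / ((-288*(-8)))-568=530246423 / 1672704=317.00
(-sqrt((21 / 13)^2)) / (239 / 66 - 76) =1386 / 62101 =0.02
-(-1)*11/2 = 11/2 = 5.50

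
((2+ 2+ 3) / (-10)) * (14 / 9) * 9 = -49 / 5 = -9.80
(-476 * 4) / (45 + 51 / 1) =-119 / 6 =-19.83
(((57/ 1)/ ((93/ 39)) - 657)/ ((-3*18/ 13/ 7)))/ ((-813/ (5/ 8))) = -1488305/ 1814616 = -0.82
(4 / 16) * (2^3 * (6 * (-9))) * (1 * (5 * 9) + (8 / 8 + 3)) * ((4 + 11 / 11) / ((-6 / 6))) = 26460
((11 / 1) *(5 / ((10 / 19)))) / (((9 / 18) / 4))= 836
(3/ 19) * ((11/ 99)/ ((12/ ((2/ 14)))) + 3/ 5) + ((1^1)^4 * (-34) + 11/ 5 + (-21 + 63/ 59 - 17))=-96947381/ 1412460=-68.64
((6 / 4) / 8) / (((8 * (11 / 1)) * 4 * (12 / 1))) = 1 / 22528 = 0.00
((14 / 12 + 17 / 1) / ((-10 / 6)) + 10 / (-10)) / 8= -119 / 80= -1.49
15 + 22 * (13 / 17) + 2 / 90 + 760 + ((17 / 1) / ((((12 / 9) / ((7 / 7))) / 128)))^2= 2038125122 / 765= 2664215.85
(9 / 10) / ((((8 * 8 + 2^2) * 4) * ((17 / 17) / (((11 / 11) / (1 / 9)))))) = 81 / 2720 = 0.03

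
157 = 157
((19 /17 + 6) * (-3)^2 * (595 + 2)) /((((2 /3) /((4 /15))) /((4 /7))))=5201064 /595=8741.28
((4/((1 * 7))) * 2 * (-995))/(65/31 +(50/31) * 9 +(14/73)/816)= -7349499840/107372839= -68.45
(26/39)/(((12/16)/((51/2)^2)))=578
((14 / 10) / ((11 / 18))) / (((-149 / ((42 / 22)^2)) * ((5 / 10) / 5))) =-111132 / 198319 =-0.56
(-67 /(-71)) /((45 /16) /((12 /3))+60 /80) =4288 /6603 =0.65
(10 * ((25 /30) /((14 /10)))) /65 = 25 /273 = 0.09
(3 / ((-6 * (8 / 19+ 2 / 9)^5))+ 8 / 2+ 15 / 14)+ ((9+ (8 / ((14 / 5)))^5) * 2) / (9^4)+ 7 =26968886769960848323 / 3551842170815400000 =7.59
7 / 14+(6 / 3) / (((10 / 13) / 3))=83 / 10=8.30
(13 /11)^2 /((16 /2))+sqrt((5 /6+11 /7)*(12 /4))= 2.86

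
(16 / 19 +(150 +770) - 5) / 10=17401 / 190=91.58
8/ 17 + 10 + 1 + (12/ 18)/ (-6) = 1738/ 153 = 11.36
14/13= 1.08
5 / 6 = 0.83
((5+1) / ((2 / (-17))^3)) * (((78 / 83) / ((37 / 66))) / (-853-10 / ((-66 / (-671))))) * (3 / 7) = 170721837 / 61567408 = 2.77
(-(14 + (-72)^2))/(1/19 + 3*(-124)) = 98762/7067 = 13.98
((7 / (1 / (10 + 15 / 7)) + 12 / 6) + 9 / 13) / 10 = 114 / 13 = 8.77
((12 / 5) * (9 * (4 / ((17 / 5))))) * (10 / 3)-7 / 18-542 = -140051 / 306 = -457.68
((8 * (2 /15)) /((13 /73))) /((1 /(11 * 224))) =2877952 /195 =14758.73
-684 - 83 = -767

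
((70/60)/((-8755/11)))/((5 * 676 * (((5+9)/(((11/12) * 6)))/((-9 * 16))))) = 363/14795950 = 0.00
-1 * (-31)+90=121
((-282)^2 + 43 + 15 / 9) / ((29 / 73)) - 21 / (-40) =697023347 / 3480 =200294.07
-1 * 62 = -62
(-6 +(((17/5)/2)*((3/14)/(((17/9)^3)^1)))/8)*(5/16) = -1939893/1035776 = -1.87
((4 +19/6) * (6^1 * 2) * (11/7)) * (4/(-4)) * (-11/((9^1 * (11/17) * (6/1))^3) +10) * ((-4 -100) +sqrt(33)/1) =213008657186/1515591 -8192640661 * sqrt(33)/6062364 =132781.78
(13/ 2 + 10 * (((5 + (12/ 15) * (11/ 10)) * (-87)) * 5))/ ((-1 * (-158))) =-51143/ 316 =-161.84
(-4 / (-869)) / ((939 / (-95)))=-380 / 815991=-0.00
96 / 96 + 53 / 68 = 121 / 68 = 1.78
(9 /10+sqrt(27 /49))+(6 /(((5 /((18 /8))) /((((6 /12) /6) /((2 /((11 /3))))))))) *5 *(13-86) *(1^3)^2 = -148.92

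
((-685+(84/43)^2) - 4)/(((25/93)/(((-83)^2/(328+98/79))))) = -4274831645341/80154150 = -53332.63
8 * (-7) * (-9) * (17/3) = 2856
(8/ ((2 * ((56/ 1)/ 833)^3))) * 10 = 8425795/ 64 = 131653.05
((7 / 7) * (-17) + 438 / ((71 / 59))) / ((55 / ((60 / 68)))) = 73905 / 13277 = 5.57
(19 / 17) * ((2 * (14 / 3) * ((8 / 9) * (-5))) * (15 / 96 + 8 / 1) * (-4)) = 77140 / 51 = 1512.55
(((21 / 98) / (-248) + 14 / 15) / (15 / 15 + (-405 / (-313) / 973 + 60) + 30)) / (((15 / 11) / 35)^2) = 12526971684689 / 1855753813440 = 6.75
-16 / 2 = -8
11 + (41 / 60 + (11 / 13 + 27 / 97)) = 969041 / 75660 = 12.81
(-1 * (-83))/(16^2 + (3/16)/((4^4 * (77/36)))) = 6544384/20185115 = 0.32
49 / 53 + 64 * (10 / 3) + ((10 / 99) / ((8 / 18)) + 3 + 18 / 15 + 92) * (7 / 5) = 349.26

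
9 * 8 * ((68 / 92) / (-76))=-306 / 437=-0.70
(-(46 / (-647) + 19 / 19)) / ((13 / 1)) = -601 / 8411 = -0.07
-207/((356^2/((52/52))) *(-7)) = 207/887152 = 0.00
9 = 9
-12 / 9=-4 / 3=-1.33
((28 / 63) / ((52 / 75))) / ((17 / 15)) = 0.57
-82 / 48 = -41 / 24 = -1.71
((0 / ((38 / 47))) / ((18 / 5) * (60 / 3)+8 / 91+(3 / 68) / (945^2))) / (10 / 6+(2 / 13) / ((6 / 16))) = 0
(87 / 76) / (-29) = -3 / 76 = -0.04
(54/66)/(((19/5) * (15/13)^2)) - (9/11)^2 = -5836/11495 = -0.51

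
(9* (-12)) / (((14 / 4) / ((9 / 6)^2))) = -486 / 7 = -69.43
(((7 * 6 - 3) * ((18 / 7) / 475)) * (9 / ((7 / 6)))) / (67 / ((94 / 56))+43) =197964 / 10078075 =0.02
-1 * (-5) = 5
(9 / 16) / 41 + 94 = 61673 / 656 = 94.01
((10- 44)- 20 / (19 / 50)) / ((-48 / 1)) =823 / 456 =1.80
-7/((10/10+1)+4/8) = -2.80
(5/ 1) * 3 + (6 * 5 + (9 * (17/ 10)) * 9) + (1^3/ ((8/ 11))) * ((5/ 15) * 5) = 22199/ 120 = 184.99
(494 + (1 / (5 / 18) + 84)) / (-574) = -1454 / 1435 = -1.01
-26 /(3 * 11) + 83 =2713 /33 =82.21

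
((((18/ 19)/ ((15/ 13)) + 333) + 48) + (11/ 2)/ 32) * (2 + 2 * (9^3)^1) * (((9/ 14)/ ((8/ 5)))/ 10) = 1525893669/ 68096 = 22407.98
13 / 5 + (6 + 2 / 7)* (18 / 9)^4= 3611 / 35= 103.17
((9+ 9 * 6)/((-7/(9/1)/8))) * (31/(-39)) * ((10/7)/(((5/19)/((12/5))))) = 3053376/455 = 6710.72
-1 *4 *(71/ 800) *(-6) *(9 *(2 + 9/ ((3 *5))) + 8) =33441/ 500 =66.88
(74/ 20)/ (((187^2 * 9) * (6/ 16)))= 148/ 4720815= 0.00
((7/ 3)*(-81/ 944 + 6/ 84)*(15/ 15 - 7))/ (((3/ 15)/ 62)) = 14725/ 236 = 62.39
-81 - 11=-92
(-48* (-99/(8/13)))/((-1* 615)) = -2574/205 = -12.56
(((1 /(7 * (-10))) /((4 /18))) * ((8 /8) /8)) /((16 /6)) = -27 /8960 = -0.00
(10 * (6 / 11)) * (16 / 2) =480 / 11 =43.64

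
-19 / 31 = -0.61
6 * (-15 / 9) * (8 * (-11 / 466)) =440 / 233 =1.89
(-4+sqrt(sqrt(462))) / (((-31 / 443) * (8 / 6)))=1329 / 31 -1329 * 462^(1 / 4) / 124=-6.82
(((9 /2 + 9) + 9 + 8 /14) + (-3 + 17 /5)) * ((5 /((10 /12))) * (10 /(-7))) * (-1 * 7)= 9858 /7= 1408.29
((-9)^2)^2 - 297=6264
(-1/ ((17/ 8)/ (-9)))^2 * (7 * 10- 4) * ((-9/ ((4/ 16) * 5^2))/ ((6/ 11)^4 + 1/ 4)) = -721343563776/ 143235625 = -5036.06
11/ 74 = 0.15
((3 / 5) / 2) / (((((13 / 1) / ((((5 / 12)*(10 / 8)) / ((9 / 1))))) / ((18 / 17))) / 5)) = 25 / 3536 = 0.01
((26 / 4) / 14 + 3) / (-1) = -97 / 28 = -3.46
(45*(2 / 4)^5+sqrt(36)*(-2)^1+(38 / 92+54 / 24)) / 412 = -5837 / 303232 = -0.02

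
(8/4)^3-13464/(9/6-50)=27704/97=285.61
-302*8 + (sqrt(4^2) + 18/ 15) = -2410.80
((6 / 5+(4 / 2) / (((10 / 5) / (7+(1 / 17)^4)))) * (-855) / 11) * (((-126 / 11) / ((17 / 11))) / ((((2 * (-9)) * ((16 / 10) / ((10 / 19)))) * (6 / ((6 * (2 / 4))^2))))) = -735460425 / 5679428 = -129.50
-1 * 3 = -3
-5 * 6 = -30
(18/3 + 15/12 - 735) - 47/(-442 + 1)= -1283563/1764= -727.64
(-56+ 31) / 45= -5 / 9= -0.56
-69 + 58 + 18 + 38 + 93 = 138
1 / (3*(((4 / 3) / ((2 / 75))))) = 1 / 150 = 0.01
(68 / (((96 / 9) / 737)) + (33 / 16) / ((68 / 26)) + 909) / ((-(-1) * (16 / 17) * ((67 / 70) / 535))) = 57126997725 / 17152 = 3330631.86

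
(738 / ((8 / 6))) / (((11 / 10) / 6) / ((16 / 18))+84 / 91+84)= 383760 / 59023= 6.50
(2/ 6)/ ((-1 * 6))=-1/ 18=-0.06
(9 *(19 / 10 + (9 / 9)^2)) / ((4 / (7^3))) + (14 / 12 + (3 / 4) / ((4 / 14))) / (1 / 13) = 68621 / 30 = 2287.37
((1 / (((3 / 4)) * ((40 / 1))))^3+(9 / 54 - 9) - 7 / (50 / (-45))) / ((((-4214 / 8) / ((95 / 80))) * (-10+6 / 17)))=-22092877 / 37319184000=-0.00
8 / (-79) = -0.10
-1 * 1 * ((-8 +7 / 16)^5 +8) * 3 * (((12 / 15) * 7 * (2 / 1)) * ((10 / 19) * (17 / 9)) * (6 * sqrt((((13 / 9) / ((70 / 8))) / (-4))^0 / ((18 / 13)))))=3085555283167 * sqrt(26) / 3735552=4211775.56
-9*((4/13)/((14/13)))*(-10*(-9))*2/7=-3240/49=-66.12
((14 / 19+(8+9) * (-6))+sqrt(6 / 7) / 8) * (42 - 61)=1924 - 19 * sqrt(42) / 56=1921.80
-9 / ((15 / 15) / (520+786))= -11754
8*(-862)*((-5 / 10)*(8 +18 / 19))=586160 / 19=30850.53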